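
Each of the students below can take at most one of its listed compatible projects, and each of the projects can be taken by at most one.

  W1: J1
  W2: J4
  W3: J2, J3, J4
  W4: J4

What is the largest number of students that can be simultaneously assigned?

Unit-capacity flow: source→left, listed edges, right→sink; max matching = max flow.
Augmenting path W1→J1 (+1); matched 1.
Augmenting path W2→J4 (+1); matched 2.
Augmenting path W3→J2 (+1); matched 3.
No augmenting path remains; maximum matching = 3.
König certificate: {W1, W3, J4} is a vertex cover of size 3 (every listed pair touches it), so no matching can be larger.

3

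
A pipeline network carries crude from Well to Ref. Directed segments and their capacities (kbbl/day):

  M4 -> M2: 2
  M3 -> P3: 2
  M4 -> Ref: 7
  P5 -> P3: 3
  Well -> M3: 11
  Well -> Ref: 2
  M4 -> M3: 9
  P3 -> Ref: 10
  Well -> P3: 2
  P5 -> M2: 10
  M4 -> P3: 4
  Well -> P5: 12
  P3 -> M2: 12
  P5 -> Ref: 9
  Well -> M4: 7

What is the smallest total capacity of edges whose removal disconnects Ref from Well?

25

Augment Well→Ref: bottleneck 2, flow now 2.
Augment Well→P5→Ref: bottleneck 9, flow now 11.
Augment Well→M4→Ref: bottleneck 7, flow now 18.
Augment Well→P3→Ref: bottleneck 2, flow now 20.
Augment Well→P5→P3→Ref: bottleneck 3, flow now 23.
Augment Well→M3→P3→Ref: bottleneck 2, flow now 25.
No augmenting path remains; maximum flow = 25.
By max-flow min-cut, the minimum cut capacity equals the max flow.
In the residual graph, reachable from Well: {Well, M3}.
Min-cut edges: Well→P5 (12), Well→M4 (7), Well→P3 (2), Well→Ref (2), M3→P3 (2); capacity 12 + 7 + 2 + 2 + 2 = 25.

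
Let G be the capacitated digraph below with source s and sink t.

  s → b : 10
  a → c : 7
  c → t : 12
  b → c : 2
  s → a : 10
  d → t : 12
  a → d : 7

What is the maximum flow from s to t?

Augment s→a→c→t: bottleneck 7, flow now 7.
Augment s→a→d→t: bottleneck 3, flow now 10.
Augment s→b→c→t: bottleneck 2, flow now 12.
No augmenting path remains; maximum flow = 12.
In the residual graph, reachable from s: {s, b}.
Min-cut edges: s→a (10), b→c (2); capacity 10 + 2 = 12.
This cut is saturated, so no flow can exceed 12.

12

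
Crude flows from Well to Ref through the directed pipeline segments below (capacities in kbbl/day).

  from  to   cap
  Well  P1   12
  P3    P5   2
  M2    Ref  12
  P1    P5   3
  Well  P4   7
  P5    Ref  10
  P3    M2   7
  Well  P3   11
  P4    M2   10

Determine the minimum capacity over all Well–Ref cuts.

17

Augment Well→P1→P5→Ref: bottleneck 3, flow now 3.
Augment Well→P4→M2→Ref: bottleneck 7, flow now 10.
Augment Well→P3→P5→Ref: bottleneck 2, flow now 12.
Augment Well→P3→M2→Ref: bottleneck 5, flow now 17.
No augmenting path remains; maximum flow = 17.
By max-flow min-cut, the minimum cut capacity equals the max flow.
In the residual graph, reachable from Well: {Well, P1, P4, P3, M2}.
Min-cut edges: P1→P5 (3), P3→P5 (2), M2→Ref (12); capacity 3 + 2 + 12 = 17.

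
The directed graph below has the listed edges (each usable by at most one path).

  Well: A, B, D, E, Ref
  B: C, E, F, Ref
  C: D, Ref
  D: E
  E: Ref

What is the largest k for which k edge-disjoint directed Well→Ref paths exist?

3

Assign every edge capacity 1; by Menger, the answer equals the max flow.
Path Well→Ref (+1); total 1.
Path Well→B→Ref (+1); total 2.
Path Well→E→Ref (+1); total 3.
No residual Well→Ref path; max flow = 3.
Certifying cut of size 3: {E→Ref, Well→B, Well→Ref}.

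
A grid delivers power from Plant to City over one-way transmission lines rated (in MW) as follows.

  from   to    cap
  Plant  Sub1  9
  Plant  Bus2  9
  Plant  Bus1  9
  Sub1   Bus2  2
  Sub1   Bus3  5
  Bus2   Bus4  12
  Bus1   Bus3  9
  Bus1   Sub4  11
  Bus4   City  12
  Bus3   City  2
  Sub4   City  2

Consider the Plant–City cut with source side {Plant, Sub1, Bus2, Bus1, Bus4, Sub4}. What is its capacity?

28

Edges leaving {Plant, Sub1, Bus2, Bus1, Bus4, Sub4}: Sub1→Bus3 (5), Bus1→Bus3 (9), Bus4→City (12), Sub4→City (2).
Cut capacity = 5 + 9 + 12 + 2 = 28.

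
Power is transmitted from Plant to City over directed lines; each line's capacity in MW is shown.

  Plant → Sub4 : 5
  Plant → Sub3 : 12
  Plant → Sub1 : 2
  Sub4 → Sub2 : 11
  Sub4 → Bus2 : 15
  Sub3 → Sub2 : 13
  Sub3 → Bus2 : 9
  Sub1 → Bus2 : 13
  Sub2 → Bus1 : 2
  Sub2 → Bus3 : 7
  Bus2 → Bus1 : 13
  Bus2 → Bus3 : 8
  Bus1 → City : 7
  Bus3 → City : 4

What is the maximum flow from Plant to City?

11

Augment Plant→Sub4→Sub2→Bus1→City: bottleneck 2, flow now 2.
Augment Plant→Sub4→Sub2→Bus3→City: bottleneck 3, flow now 5.
Augment Plant→Sub3→Sub2→Bus3→City: bottleneck 1, flow now 6.
Augment Plant→Sub3→Bus2→Bus1→City: bottleneck 5, flow now 11.
No augmenting path remains; maximum flow = 11.
In the residual graph, reachable from Plant: {Plant, Sub4, Sub3, Sub1, Sub2, Bus2, Bus1, Bus3}.
Min-cut edges: Bus1→City (7), Bus3→City (4); capacity 7 + 4 = 11.
This cut is saturated, so no flow can exceed 11.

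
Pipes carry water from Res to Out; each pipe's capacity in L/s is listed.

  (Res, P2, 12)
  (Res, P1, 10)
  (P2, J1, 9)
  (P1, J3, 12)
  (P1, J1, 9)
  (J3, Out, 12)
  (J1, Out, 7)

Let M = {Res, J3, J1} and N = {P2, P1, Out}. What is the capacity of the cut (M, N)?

Edges leaving {Res, J3, J1}: Res→P2 (12), Res→P1 (10), J3→Out (12), J1→Out (7).
Cut capacity = 12 + 10 + 12 + 7 = 41.

41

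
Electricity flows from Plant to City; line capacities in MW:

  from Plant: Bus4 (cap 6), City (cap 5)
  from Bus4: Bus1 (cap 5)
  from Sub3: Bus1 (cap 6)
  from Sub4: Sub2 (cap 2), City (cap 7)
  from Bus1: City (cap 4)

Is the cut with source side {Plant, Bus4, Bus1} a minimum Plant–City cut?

Yes — it is a minimum cut (capacity 9).

Given cut capacity: 5 + 4 = 9.
Augment Plant→City: bottleneck 5, flow now 5.
Augment Plant→Bus4→Bus1→City: bottleneck 4, flow now 9.
No augmenting path remains; maximum flow = 9.
Cut capacity 9 equals the max flow, so it is a minimum cut.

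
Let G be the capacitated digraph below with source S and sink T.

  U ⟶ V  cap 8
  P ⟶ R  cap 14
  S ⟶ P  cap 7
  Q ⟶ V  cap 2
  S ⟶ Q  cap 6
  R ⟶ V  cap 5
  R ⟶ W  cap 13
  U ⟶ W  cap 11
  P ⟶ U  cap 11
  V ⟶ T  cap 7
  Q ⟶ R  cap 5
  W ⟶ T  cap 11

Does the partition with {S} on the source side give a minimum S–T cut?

Yes — it is a minimum cut (capacity 13).

Given cut capacity: 7 + 6 = 13.
Augment S→Q→V→T: bottleneck 2, flow now 2.
Augment S→P→R→V→T: bottleneck 5, flow now 7.
Augment S→P→R→W→T: bottleneck 2, flow now 9.
Augment S→Q→R→W→T: bottleneck 4, flow now 13.
No augmenting path remains; maximum flow = 13.
Cut capacity 13 equals the max flow, so it is a minimum cut.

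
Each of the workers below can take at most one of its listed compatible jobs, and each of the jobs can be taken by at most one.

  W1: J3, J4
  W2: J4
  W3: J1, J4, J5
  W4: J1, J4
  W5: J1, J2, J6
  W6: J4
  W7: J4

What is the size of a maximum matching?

5

Unit-capacity flow: source→left, listed edges, right→sink; max matching = max flow.
Augmenting path W1→J3 (+1); matched 1.
Augmenting path W2→J4 (+1); matched 2.
Augmenting path W3→J1 (+1); matched 3.
Augmenting path W5→J2 (+1); matched 4.
Augmenting path W4→J1→W3→J5 (+1); matched 5.
No augmenting path remains; maximum matching = 5.
König certificate: {W1, W3, W4, W5, J4} is a vertex cover of size 5 (every listed pair touches it), so no matching can be larger.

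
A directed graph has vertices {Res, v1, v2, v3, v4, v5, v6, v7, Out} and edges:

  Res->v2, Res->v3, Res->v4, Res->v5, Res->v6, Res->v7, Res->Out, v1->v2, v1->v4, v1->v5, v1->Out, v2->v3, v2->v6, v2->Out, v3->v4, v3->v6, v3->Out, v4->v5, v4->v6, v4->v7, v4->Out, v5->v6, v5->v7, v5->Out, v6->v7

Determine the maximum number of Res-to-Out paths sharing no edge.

5

Assign every edge capacity 1; by Menger, the answer equals the max flow.
Path Res→Out (+1); total 1.
Path Res→v2→Out (+1); total 2.
Path Res→v3→Out (+1); total 3.
Path Res→v4→Out (+1); total 4.
Path Res→v5→Out (+1); total 5.
No residual Res→Out path; max flow = 5.
Certifying cut of size 5: {Res→Out, Res→v2, Res→v3, Res→v4, Res→v5}.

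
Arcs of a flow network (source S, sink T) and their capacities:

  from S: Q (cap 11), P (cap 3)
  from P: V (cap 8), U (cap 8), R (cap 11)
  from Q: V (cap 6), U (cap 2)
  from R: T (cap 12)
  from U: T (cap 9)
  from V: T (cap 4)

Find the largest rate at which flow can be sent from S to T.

9

Augment S→P→R→T: bottleneck 3, flow now 3.
Augment S→Q→U→T: bottleneck 2, flow now 5.
Augment S→Q→V→T: bottleneck 4, flow now 9.
No augmenting path remains; maximum flow = 9.
In the residual graph, reachable from S: {S, Q, V}.
Min-cut edges: S→P (3), Q→U (2), V→T (4); capacity 3 + 2 + 4 = 9.
This cut is saturated, so no flow can exceed 9.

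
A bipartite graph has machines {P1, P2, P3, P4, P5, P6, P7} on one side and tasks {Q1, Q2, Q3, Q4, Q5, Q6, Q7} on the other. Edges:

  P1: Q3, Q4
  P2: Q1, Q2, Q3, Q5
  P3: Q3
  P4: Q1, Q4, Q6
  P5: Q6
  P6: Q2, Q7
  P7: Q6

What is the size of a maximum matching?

Unit-capacity flow: source→left, listed edges, right→sink; max matching = max flow.
Augmenting path P1→Q3 (+1); matched 1.
Augmenting path P2→Q1 (+1); matched 2.
Augmenting path P4→Q4 (+1); matched 3.
Augmenting path P5→Q6 (+1); matched 4.
Augmenting path P6→Q2 (+1); matched 5.
Augmenting path P3→Q3→P1→Q4→P4→Q1→P2→Q5 (+1); matched 6.
No augmenting path remains; maximum matching = 6.
König certificate: {P1, P2, P3, P4, P6, Q6} is a vertex cover of size 6 (every listed pair touches it), so no matching can be larger.

6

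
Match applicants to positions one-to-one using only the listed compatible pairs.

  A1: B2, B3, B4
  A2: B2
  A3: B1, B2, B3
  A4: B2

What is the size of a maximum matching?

Unit-capacity flow: source→left, listed edges, right→sink; max matching = max flow.
Augmenting path A1→B2 (+1); matched 1.
Augmenting path A3→B1 (+1); matched 2.
Augmenting path A2→B2→A1→B3 (+1); matched 3.
No augmenting path remains; maximum matching = 3.
König certificate: {A1, A3, B2} is a vertex cover of size 3 (every listed pair touches it), so no matching can be larger.

3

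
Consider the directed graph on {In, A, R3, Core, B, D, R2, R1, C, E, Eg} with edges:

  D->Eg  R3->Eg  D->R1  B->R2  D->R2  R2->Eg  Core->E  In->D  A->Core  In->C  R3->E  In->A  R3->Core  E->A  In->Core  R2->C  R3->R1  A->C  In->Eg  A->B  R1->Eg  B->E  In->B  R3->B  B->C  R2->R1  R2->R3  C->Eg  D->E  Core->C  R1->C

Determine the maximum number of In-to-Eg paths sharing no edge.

Assign every edge capacity 1; by Menger, the answer equals the max flow.
Path In→Eg (+1); total 1.
Path In→D→Eg (+1); total 2.
Path In→C→Eg (+1); total 3.
Path In→B→R2→Eg (+1); total 4.
No residual In→Eg path; max flow = 4.
Certifying cut of size 4: {B→R2, C→Eg, In→D, In→Eg}.

4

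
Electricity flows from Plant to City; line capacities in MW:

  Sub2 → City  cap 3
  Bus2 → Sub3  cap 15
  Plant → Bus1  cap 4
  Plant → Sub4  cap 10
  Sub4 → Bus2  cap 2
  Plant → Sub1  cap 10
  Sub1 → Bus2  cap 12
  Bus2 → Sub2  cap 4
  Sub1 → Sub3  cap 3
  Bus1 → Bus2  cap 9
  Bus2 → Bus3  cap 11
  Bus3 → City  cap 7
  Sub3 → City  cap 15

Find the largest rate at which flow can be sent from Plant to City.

Augment Plant→Sub1→Sub3→City: bottleneck 3, flow now 3.
Augment Plant→Sub1→Bus2→Sub3→City: bottleneck 7, flow now 10.
Augment Plant→Bus1→Bus2→Sub3→City: bottleneck 4, flow now 14.
Augment Plant→Sub4→Bus2→Sub3→City: bottleneck 1, flow now 15.
Augment Plant→Sub4→Bus2→Bus3→City: bottleneck 1, flow now 16.
No augmenting path remains; maximum flow = 16.
In the residual graph, reachable from Plant: {Plant, Sub4}.
Min-cut edges: Plant→Sub1 (10), Plant→Bus1 (4), Sub4→Bus2 (2); capacity 10 + 4 + 2 = 16.
This cut is saturated, so no flow can exceed 16.

16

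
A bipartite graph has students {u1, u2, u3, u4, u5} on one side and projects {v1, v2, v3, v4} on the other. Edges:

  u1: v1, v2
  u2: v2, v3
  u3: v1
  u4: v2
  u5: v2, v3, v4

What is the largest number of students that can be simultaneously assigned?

4

Unit-capacity flow: source→left, listed edges, right→sink; max matching = max flow.
Augmenting path u1→v1 (+1); matched 1.
Augmenting path u2→v2 (+1); matched 2.
Augmenting path u5→v3 (+1); matched 3.
Augmenting path u4→v2→u2→v3→u5→v4 (+1); matched 4.
No augmenting path remains; maximum matching = 4.
König certificate: {u2, u5, v1, v2} is a vertex cover of size 4 (every listed pair touches it), so no matching can be larger.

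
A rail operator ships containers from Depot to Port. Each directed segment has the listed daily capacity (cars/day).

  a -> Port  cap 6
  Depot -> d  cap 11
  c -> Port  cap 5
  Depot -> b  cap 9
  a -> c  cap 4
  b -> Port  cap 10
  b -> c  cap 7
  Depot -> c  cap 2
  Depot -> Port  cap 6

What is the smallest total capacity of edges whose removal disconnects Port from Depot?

17

Augment Depot→Port: bottleneck 6, flow now 6.
Augment Depot→b→Port: bottleneck 9, flow now 15.
Augment Depot→c→Port: bottleneck 2, flow now 17.
No augmenting path remains; maximum flow = 17.
By max-flow min-cut, the minimum cut capacity equals the max flow.
In the residual graph, reachable from Depot: {Depot, d}.
Min-cut edges: Depot→b (9), Depot→c (2), Depot→Port (6); capacity 9 + 2 + 6 = 17.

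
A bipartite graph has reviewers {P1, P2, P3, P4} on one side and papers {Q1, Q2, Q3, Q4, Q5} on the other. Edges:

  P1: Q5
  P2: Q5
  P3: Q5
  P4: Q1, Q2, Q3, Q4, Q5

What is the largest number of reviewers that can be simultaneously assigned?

Unit-capacity flow: source→left, listed edges, right→sink; max matching = max flow.
Augmenting path P1→Q5 (+1); matched 1.
Augmenting path P4→Q1 (+1); matched 2.
No augmenting path remains; maximum matching = 2.
König certificate: {P4, Q5} is a vertex cover of size 2 (every listed pair touches it), so no matching can be larger.

2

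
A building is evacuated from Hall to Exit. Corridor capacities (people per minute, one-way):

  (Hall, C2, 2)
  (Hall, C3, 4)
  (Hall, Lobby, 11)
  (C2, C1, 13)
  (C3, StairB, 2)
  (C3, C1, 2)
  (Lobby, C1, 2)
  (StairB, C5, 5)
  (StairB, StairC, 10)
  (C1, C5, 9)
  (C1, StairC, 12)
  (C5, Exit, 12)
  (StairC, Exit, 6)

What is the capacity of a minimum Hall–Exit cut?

8

Augment Hall→C2→C1→C5→Exit: bottleneck 2, flow now 2.
Augment Hall→C3→StairB→C5→Exit: bottleneck 2, flow now 4.
Augment Hall→C3→C1→C5→Exit: bottleneck 2, flow now 6.
Augment Hall→Lobby→C1→C5→Exit: bottleneck 2, flow now 8.
No augmenting path remains; maximum flow = 8.
By max-flow min-cut, the minimum cut capacity equals the max flow.
In the residual graph, reachable from Hall: {Hall, Lobby}.
Min-cut edges: Hall→C2 (2), Hall→C3 (4), Lobby→C1 (2); capacity 2 + 4 + 2 = 8.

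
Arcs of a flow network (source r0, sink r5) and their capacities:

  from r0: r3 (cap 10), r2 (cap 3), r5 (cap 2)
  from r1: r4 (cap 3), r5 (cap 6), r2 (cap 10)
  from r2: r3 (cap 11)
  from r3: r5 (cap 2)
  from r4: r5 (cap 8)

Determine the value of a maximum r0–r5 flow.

Augment r0→r5: bottleneck 2, flow now 2.
Augment r0→r3→r5: bottleneck 2, flow now 4.
No augmenting path remains; maximum flow = 4.
In the residual graph, reachable from r0: {r0, r2, r3}.
Min-cut edges: r0→r5 (2), r3→r5 (2); capacity 2 + 2 = 4.
This cut is saturated, so no flow can exceed 4.

4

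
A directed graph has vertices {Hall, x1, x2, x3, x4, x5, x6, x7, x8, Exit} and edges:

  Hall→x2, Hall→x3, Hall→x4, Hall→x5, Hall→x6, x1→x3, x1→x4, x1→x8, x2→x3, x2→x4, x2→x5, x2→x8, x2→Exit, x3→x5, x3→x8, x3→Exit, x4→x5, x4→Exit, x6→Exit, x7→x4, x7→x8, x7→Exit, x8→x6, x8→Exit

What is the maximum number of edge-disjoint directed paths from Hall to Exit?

4

Assign every edge capacity 1; by Menger, the answer equals the max flow.
Path Hall→x2→Exit (+1); total 1.
Path Hall→x3→Exit (+1); total 2.
Path Hall→x4→Exit (+1); total 3.
Path Hall→x6→Exit (+1); total 4.
No residual Hall→Exit path; max flow = 4.
Certifying cut of size 4: {Hall→x2, Hall→x3, Hall→x4, Hall→x6}.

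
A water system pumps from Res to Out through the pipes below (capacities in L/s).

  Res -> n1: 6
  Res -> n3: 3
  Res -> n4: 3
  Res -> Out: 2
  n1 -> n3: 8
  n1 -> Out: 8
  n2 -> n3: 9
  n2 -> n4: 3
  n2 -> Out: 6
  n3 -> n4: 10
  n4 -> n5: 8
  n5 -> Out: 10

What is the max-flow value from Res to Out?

14

Augment Res→Out: bottleneck 2, flow now 2.
Augment Res→n1→Out: bottleneck 6, flow now 8.
Augment Res→n4→n5→Out: bottleneck 3, flow now 11.
Augment Res→n3→n4→n5→Out: bottleneck 3, flow now 14.
No augmenting path remains; maximum flow = 14.
In the residual graph, reachable from Res: {Res}.
Min-cut edges: Res→n1 (6), Res→n3 (3), Res→n4 (3), Res→Out (2); capacity 6 + 3 + 3 + 2 = 14.
This cut is saturated, so no flow can exceed 14.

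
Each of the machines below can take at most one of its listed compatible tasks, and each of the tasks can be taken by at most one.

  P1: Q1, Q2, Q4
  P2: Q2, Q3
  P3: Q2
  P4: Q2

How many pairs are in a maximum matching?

3

Unit-capacity flow: source→left, listed edges, right→sink; max matching = max flow.
Augmenting path P1→Q1 (+1); matched 1.
Augmenting path P2→Q2 (+1); matched 2.
Augmenting path P3→Q2→P2→Q3 (+1); matched 3.
No augmenting path remains; maximum matching = 3.
König certificate: {P1, P2, Q2} is a vertex cover of size 3 (every listed pair touches it), so no matching can be larger.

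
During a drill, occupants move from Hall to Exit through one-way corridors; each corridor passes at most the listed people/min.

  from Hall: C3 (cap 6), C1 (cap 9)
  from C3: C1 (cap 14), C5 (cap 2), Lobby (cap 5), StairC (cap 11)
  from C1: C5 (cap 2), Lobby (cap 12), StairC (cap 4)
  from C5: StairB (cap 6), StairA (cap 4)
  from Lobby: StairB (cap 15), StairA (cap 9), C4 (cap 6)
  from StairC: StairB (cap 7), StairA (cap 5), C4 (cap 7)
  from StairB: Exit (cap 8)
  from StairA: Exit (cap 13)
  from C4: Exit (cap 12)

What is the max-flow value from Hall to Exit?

Augment Hall→C3→C5→StairB→Exit: bottleneck 2, flow now 2.
Augment Hall→C3→Lobby→StairB→Exit: bottleneck 4, flow now 6.
Augment Hall→C1→C5→StairB→Exit: bottleneck 2, flow now 8.
Augment Hall→C1→Lobby→StairA→Exit: bottleneck 7, flow now 15.
No augmenting path remains; maximum flow = 15.
In the residual graph, reachable from Hall: {Hall}.
Min-cut edges: Hall→C3 (6), Hall→C1 (9); capacity 6 + 9 = 15.
This cut is saturated, so no flow can exceed 15.

15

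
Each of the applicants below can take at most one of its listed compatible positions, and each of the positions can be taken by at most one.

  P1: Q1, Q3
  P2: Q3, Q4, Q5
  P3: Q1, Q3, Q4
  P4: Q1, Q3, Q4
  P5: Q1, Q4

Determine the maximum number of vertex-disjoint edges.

Unit-capacity flow: source→left, listed edges, right→sink; max matching = max flow.
Augmenting path P1→Q1 (+1); matched 1.
Augmenting path P2→Q3 (+1); matched 2.
Augmenting path P3→Q4 (+1); matched 3.
Augmenting path P4→Q3→P2→Q5 (+1); matched 4.
No augmenting path remains; maximum matching = 4.
König certificate: {P2, Q1, Q3, Q4} is a vertex cover of size 4 (every listed pair touches it), so no matching can be larger.

4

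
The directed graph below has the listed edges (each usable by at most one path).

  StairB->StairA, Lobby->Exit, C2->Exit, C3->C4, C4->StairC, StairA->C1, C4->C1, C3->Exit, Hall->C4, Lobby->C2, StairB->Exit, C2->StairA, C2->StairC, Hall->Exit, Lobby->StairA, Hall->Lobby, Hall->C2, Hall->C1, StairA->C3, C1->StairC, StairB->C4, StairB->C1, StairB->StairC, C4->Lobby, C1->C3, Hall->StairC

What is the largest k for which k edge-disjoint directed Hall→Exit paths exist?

4

Assign every edge capacity 1; by Menger, the answer equals the max flow.
Path Hall→Exit (+1); total 1.
Path Hall→C2→Exit (+1); total 2.
Path Hall→Lobby→Exit (+1); total 3.
Path Hall→C1→C3→Exit (+1); total 4.
No residual Hall→Exit path; max flow = 4.
Certifying cut of size 4: {C2→Exit, C3→Exit, Hall→Exit, Lobby→Exit}.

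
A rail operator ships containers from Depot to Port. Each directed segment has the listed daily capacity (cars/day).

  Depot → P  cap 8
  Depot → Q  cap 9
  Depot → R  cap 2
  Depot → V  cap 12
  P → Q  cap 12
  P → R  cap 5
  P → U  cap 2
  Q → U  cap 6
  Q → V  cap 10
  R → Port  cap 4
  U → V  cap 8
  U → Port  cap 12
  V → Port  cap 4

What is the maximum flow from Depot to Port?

Augment Depot→R→Port: bottleneck 2, flow now 2.
Augment Depot→V→Port: bottleneck 4, flow now 6.
Augment Depot→P→R→Port: bottleneck 2, flow now 8.
Augment Depot→P→U→Port: bottleneck 2, flow now 10.
Augment Depot→Q→U→Port: bottleneck 6, flow now 16.
No augmenting path remains; maximum flow = 16.
In the residual graph, reachable from Depot: {Depot, P, Q, R, V}.
Min-cut edges: P→U (2), Q→U (6), R→Port (4), V→Port (4); capacity 2 + 6 + 4 + 4 = 16.
This cut is saturated, so no flow can exceed 16.

16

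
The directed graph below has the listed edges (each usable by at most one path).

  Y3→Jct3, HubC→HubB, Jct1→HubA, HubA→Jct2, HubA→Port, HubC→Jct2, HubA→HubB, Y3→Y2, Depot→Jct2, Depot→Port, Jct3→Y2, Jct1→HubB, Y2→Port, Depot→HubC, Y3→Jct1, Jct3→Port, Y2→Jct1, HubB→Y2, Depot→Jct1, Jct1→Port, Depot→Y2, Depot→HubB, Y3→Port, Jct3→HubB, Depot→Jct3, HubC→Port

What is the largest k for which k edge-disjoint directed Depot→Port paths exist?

6

Assign every edge capacity 1; by Menger, the answer equals the max flow.
Path Depot→Port (+1); total 1.
Path Depot→HubC→Port (+1); total 2.
Path Depot→Jct3→Port (+1); total 3.
Path Depot→Y2→Port (+1); total 4.
Path Depot→Jct1→Port (+1); total 5.
Path Depot→HubB→Y2→Jct1→HubA→Port (+1); total 6.
No residual Depot→Port path; max flow = 6.
Certifying cut of size 6: {Depot→HubB, Depot→HubC, Depot→Jct1, Depot→Jct3, Depot→Port, Depot→Y2}.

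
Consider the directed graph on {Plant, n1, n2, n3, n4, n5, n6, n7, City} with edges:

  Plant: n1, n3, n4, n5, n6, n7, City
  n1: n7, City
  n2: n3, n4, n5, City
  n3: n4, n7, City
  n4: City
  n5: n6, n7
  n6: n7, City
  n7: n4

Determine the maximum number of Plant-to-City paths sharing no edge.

5

Assign every edge capacity 1; by Menger, the answer equals the max flow.
Path Plant→City (+1); total 1.
Path Plant→n1→City (+1); total 2.
Path Plant→n3→City (+1); total 3.
Path Plant→n4→City (+1); total 4.
Path Plant→n6→City (+1); total 5.
No residual Plant→City path; max flow = 5.
Certifying cut of size 5: {Plant→City, Plant→n1, Plant→n3, n4→City, n6→City}.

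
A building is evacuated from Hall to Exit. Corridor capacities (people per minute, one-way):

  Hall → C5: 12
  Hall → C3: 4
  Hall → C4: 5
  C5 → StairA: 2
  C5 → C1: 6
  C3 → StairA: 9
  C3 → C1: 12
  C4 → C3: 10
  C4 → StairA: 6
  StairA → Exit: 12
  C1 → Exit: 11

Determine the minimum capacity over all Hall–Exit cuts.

Augment Hall→C5→StairA→Exit: bottleneck 2, flow now 2.
Augment Hall→C5→C1→Exit: bottleneck 6, flow now 8.
Augment Hall→C3→StairA→Exit: bottleneck 4, flow now 12.
Augment Hall→C4→StairA→Exit: bottleneck 5, flow now 17.
No augmenting path remains; maximum flow = 17.
By max-flow min-cut, the minimum cut capacity equals the max flow.
In the residual graph, reachable from Hall: {Hall, C5}.
Min-cut edges: Hall→C3 (4), Hall→C4 (5), C5→StairA (2), C5→C1 (6); capacity 4 + 5 + 2 + 6 = 17.

17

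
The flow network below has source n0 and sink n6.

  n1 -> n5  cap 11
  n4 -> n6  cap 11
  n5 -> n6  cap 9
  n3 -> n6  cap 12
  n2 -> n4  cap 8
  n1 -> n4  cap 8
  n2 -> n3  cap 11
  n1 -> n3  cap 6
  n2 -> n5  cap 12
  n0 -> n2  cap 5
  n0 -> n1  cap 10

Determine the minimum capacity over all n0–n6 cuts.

Augment n0→n1→n3→n6: bottleneck 6, flow now 6.
Augment n0→n1→n4→n6: bottleneck 4, flow now 10.
Augment n0→n2→n3→n6: bottleneck 5, flow now 15.
No augmenting path remains; maximum flow = 15.
By max-flow min-cut, the minimum cut capacity equals the max flow.
In the residual graph, reachable from n0: {n0}.
Min-cut edges: n0→n1 (10), n0→n2 (5); capacity 10 + 5 = 15.

15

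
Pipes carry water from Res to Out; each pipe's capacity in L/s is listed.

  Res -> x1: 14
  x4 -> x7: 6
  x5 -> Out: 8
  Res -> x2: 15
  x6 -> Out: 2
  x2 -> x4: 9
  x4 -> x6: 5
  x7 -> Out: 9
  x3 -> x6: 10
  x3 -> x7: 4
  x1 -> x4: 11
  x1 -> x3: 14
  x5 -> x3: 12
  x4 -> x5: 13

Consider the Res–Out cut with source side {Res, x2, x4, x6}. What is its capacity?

Edges leaving {Res, x2, x4, x6}: Res→x1 (14), x4→x5 (13), x4→x7 (6), x6→Out (2).
Cut capacity = 14 + 13 + 6 + 2 = 35.

35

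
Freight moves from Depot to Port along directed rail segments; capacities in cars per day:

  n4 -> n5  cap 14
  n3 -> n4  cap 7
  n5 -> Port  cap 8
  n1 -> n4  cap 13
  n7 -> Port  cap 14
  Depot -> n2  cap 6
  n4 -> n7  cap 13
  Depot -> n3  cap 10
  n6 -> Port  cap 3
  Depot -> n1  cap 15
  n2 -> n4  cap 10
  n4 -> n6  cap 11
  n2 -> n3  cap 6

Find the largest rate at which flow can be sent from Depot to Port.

24

Augment Depot→n1→n4→n5→Port: bottleneck 8, flow now 8.
Augment Depot→n1→n4→n6→Port: bottleneck 3, flow now 11.
Augment Depot→n1→n4→n7→Port: bottleneck 2, flow now 13.
Augment Depot→n2→n4→n7→Port: bottleneck 6, flow now 19.
Augment Depot→n3→n4→n7→Port: bottleneck 5, flow now 24.
No augmenting path remains; maximum flow = 24.
In the residual graph, reachable from Depot: {Depot, n1, n2, n3, n4, n5, n6}.
Min-cut edges: n4→n7 (13), n5→Port (8), n6→Port (3); capacity 13 + 8 + 3 = 24.
This cut is saturated, so no flow can exceed 24.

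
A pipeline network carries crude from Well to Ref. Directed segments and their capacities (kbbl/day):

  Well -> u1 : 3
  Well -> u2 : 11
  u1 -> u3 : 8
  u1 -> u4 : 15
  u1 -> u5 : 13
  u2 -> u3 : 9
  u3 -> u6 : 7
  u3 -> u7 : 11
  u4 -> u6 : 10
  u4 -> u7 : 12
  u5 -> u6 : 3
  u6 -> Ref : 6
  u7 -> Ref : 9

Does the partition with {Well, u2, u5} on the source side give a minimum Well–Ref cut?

Given cut capacity: 3 + 9 + 3 = 15.
Augment Well→u1→u3→u6→Ref: bottleneck 3, flow now 3.
Augment Well→u2→u3→u6→Ref: bottleneck 3, flow now 6.
Augment Well→u2→u3→u7→Ref: bottleneck 6, flow now 12.
No augmenting path remains; maximum flow = 12.
In the residual graph, reachable from Well: {Well, u2}.
Min-cut edges: Well→u1 (3), u2→u3 (9); capacity 3 + 9 = 12.
Cut capacity 15 exceeds the max flow 12, so it is not minimum.

No — its capacity is 15, but the minimum cut has capacity 12.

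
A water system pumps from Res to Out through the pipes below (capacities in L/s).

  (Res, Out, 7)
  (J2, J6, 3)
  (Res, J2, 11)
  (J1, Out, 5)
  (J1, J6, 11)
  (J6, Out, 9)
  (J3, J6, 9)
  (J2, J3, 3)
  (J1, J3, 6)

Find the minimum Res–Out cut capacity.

Augment Res→Out: bottleneck 7, flow now 7.
Augment Res→J2→J6→Out: bottleneck 3, flow now 10.
Augment Res→J2→J3→J6→Out: bottleneck 3, flow now 13.
No augmenting path remains; maximum flow = 13.
By max-flow min-cut, the minimum cut capacity equals the max flow.
In the residual graph, reachable from Res: {Res, J2}.
Min-cut edges: Res→Out (7), J2→J3 (3), J2→J6 (3); capacity 7 + 3 + 3 = 13.

13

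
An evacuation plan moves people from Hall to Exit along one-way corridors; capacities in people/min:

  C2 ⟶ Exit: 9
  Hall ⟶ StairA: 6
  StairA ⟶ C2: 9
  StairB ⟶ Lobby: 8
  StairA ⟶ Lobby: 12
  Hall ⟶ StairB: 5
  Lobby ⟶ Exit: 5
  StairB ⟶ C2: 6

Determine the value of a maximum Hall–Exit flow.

11

Augment Hall→StairA→C2→Exit: bottleneck 6, flow now 6.
Augment Hall→StairB→C2→Exit: bottleneck 3, flow now 9.
Augment Hall→StairB→Lobby→Exit: bottleneck 2, flow now 11.
No augmenting path remains; maximum flow = 11.
In the residual graph, reachable from Hall: {Hall}.
Min-cut edges: Hall→StairA (6), Hall→StairB (5); capacity 6 + 5 = 11.
This cut is saturated, so no flow can exceed 11.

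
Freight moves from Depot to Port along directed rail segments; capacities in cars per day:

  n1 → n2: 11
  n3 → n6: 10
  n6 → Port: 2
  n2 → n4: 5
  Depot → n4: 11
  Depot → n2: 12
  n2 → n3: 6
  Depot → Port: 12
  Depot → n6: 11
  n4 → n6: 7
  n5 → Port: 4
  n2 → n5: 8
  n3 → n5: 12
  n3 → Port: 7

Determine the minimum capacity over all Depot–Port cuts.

24

Augment Depot→Port: bottleneck 12, flow now 12.
Augment Depot→n6→Port: bottleneck 2, flow now 14.
Augment Depot→n2→n3→Port: bottleneck 6, flow now 20.
Augment Depot→n2→n5→Port: bottleneck 4, flow now 24.
No augmenting path remains; maximum flow = 24.
By max-flow min-cut, the minimum cut capacity equals the max flow.
In the residual graph, reachable from Depot: {Depot, n2, n4, n5, n6}.
Min-cut edges: Depot→Port (12), n2→n3 (6), n5→Port (4), n6→Port (2); capacity 12 + 6 + 4 + 2 = 24.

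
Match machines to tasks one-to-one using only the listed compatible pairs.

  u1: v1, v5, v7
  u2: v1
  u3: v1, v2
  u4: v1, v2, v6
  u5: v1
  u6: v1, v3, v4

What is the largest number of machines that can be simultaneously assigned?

5

Unit-capacity flow: source→left, listed edges, right→sink; max matching = max flow.
Augmenting path u1→v1 (+1); matched 1.
Augmenting path u3→v2 (+1); matched 2.
Augmenting path u4→v6 (+1); matched 3.
Augmenting path u6→v3 (+1); matched 4.
Augmenting path u2→v1→u1→v5 (+1); matched 5.
No augmenting path remains; maximum matching = 5.
König certificate: {u1, u3, u4, u6, v1} is a vertex cover of size 5 (every listed pair touches it), so no matching can be larger.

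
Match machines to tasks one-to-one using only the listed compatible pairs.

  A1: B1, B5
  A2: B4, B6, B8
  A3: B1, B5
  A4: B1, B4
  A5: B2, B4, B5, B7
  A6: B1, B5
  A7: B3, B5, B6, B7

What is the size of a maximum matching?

6

Unit-capacity flow: source→left, listed edges, right→sink; max matching = max flow.
Augmenting path A1→B1 (+1); matched 1.
Augmenting path A2→B4 (+1); matched 2.
Augmenting path A3→B5 (+1); matched 3.
Augmenting path A5→B2 (+1); matched 4.
Augmenting path A7→B3 (+1); matched 5.
Augmenting path A4→B4→A2→B6 (+1); matched 6.
No augmenting path remains; maximum matching = 6.
König certificate: {A2, A4, A5, A7, B1, B5} is a vertex cover of size 6 (every listed pair touches it), so no matching can be larger.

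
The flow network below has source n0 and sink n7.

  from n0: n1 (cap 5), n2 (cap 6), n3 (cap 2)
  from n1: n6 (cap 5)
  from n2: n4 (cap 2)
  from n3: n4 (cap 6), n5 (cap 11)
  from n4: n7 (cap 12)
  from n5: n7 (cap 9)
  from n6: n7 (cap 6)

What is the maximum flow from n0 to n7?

9

Augment n0→n1→n6→n7: bottleneck 5, flow now 5.
Augment n0→n2→n4→n7: bottleneck 2, flow now 7.
Augment n0→n3→n4→n7: bottleneck 2, flow now 9.
No augmenting path remains; maximum flow = 9.
In the residual graph, reachable from n0: {n0, n2}.
Min-cut edges: n0→n1 (5), n0→n3 (2), n2→n4 (2); capacity 5 + 2 + 2 = 9.
This cut is saturated, so no flow can exceed 9.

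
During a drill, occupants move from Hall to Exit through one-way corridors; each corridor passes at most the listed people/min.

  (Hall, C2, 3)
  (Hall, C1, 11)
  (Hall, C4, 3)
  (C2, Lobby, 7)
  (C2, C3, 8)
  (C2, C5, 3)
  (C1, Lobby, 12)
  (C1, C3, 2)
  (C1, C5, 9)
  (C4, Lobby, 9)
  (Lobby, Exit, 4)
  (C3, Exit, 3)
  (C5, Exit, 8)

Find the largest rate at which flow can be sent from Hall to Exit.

Augment Hall→C2→Lobby→Exit: bottleneck 3, flow now 3.
Augment Hall→C1→Lobby→Exit: bottleneck 1, flow now 4.
Augment Hall→C1→C3→Exit: bottleneck 2, flow now 6.
Augment Hall→C1→C5→Exit: bottleneck 8, flow now 14.
Augment Hall→C4→Lobby→C2→C3→Exit: bottleneck 1, flow now 15. (uses reverse residual edge)
No augmenting path remains; maximum flow = 15.
In the residual graph, reachable from Hall: {Hall, C2, C1, C4, Lobby, C3, C5}.
Min-cut edges: Lobby→Exit (4), C3→Exit (3), C5→Exit (8); capacity 4 + 3 + 8 = 15.
This cut is saturated, so no flow can exceed 15.

15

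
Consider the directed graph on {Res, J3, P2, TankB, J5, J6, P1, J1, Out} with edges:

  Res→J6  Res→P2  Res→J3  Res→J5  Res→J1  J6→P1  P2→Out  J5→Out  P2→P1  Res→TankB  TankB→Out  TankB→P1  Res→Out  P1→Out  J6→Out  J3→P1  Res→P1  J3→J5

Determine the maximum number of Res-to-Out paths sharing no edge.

Assign every edge capacity 1; by Menger, the answer equals the max flow.
Path Res→Out (+1); total 1.
Path Res→P2→Out (+1); total 2.
Path Res→TankB→Out (+1); total 3.
Path Res→J5→Out (+1); total 4.
Path Res→J6→Out (+1); total 5.
Path Res→P1→Out (+1); total 6.
No residual Res→Out path; max flow = 6.
Certifying cut of size 6: {J5→Out, P1→Out, Res→J6, Res→Out, Res→P2, Res→TankB}.

6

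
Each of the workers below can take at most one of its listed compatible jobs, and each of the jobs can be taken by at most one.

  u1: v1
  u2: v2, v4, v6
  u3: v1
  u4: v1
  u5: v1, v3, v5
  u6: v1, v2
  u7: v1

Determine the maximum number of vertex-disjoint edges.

4

Unit-capacity flow: source→left, listed edges, right→sink; max matching = max flow.
Augmenting path u1→v1 (+1); matched 1.
Augmenting path u2→v2 (+1); matched 2.
Augmenting path u5→v3 (+1); matched 3.
Augmenting path u6→v2→u2→v4 (+1); matched 4.
No augmenting path remains; maximum matching = 4.
König certificate: {u2, u5, u6, v1} is a vertex cover of size 4 (every listed pair touches it), so no matching can be larger.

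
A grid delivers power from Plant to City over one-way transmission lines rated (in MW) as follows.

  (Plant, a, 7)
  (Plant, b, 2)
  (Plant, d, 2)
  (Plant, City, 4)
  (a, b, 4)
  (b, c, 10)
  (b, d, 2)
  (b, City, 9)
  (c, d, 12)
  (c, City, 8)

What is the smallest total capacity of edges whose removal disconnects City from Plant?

Augment Plant→City: bottleneck 4, flow now 4.
Augment Plant→b→City: bottleneck 2, flow now 6.
Augment Plant→a→b→City: bottleneck 4, flow now 10.
No augmenting path remains; maximum flow = 10.
By max-flow min-cut, the minimum cut capacity equals the max flow.
In the residual graph, reachable from Plant: {Plant, a, d}.
Min-cut edges: Plant→b (2), Plant→City (4), a→b (4); capacity 2 + 4 + 4 = 10.

10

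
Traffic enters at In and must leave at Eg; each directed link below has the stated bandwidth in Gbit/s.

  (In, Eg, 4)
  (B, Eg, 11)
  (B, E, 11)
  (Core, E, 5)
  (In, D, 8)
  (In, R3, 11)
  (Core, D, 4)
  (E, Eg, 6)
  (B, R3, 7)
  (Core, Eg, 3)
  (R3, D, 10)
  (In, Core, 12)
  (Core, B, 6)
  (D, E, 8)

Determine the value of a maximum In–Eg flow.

Augment In→Eg: bottleneck 4, flow now 4.
Augment In→Core→Eg: bottleneck 3, flow now 7.
Augment In→Core→B→Eg: bottleneck 6, flow now 13.
Augment In→Core→E→Eg: bottleneck 3, flow now 16.
Augment In→D→E→Eg: bottleneck 3, flow now 19.
No augmenting path remains; maximum flow = 19.
In the residual graph, reachable from In: {In, Core, R3, D, E}.
Min-cut edges: In→Eg (4), Core→B (6), Core→Eg (3), E→Eg (6); capacity 4 + 6 + 3 + 6 = 19.
This cut is saturated, so no flow can exceed 19.

19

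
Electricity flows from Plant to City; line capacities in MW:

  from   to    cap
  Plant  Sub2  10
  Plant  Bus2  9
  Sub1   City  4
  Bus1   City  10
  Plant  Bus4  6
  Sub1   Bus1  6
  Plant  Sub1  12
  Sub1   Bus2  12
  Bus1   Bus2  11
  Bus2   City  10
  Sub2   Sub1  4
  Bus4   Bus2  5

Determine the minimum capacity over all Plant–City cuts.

Augment Plant→Sub1→City: bottleneck 4, flow now 4.
Augment Plant→Bus2→City: bottleneck 9, flow now 13.
Augment Plant→Sub1→Bus1→City: bottleneck 6, flow now 19.
Augment Plant→Sub1→Bus2→City: bottleneck 1, flow now 20.
No augmenting path remains; maximum flow = 20.
By max-flow min-cut, the minimum cut capacity equals the max flow.
In the residual graph, reachable from Plant: {Plant, Sub1, Bus4, Bus2, Sub2}.
Min-cut edges: Sub1→Bus1 (6), Sub1→City (4), Bus2→City (10); capacity 6 + 4 + 10 = 20.

20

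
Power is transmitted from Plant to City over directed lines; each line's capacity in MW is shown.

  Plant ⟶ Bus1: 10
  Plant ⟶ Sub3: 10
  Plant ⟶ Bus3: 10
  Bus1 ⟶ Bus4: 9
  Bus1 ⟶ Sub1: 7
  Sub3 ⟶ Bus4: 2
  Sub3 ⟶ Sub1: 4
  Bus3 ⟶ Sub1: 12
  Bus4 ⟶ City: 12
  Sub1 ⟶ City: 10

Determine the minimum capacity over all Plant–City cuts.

21

Augment Plant→Bus1→Bus4→City: bottleneck 9, flow now 9.
Augment Plant→Bus1→Sub1→City: bottleneck 1, flow now 10.
Augment Plant→Sub3→Bus4→City: bottleneck 2, flow now 12.
Augment Plant→Sub3→Sub1→City: bottleneck 4, flow now 16.
Augment Plant→Bus3→Sub1→City: bottleneck 5, flow now 21.
No augmenting path remains; maximum flow = 21.
By max-flow min-cut, the minimum cut capacity equals the max flow.
In the residual graph, reachable from Plant: {Plant, Bus1, Sub3, Bus3, Sub1}.
Min-cut edges: Bus1→Bus4 (9), Sub3→Bus4 (2), Sub1→City (10); capacity 9 + 2 + 10 = 21.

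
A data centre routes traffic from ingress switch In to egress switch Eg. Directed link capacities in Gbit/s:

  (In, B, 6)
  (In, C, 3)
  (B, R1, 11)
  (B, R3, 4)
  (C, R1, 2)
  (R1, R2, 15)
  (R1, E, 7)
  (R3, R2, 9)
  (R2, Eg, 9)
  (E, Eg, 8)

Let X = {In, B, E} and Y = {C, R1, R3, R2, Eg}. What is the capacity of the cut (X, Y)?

26

Edges leaving {In, B, E}: In→C (3), B→R1 (11), B→R3 (4), E→Eg (8).
Cut capacity = 3 + 11 + 4 + 8 = 26.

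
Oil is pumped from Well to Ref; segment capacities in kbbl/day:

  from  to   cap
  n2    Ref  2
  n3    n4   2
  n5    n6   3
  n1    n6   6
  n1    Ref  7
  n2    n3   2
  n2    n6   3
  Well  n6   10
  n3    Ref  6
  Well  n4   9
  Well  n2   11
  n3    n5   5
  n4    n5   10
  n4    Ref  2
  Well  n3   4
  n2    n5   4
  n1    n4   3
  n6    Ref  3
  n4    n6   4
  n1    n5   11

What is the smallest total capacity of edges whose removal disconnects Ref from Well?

Augment Well→n2→Ref: bottleneck 2, flow now 2.
Augment Well→n3→Ref: bottleneck 4, flow now 6.
Augment Well→n4→Ref: bottleneck 2, flow now 8.
Augment Well→n6→Ref: bottleneck 3, flow now 11.
Augment Well→n2→n3→Ref: bottleneck 2, flow now 13.
No augmenting path remains; maximum flow = 13.
By max-flow min-cut, the minimum cut capacity equals the max flow.
In the residual graph, reachable from Well: {Well, n2, n4, n5, n6}.
Min-cut edges: Well→n3 (4), n2→n3 (2), n2→Ref (2), n4→Ref (2), n6→Ref (3); capacity 4 + 2 + 2 + 2 + 3 = 13.

13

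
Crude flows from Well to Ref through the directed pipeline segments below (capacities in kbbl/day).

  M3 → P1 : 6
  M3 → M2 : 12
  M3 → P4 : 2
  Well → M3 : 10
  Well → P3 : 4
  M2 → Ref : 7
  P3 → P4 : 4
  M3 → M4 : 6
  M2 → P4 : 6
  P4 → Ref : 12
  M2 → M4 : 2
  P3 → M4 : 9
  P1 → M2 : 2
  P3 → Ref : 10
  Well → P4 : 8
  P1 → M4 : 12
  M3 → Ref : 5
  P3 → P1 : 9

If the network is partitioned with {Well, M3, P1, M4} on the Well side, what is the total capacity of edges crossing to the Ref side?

33

Edges leaving {Well, M3, P1, M4}: Well→P3 (4), Well→P4 (8), M3→M2 (12), M3→P4 (2), M3→Ref (5), P1→M2 (2).
Cut capacity = 4 + 8 + 12 + 2 + 5 + 2 = 33.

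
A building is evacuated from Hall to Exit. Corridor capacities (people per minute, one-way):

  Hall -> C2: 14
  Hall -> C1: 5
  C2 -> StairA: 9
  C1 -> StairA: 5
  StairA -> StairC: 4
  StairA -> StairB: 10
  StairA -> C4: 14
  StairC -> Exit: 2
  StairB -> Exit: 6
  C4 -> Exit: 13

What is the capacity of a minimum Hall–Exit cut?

14

Augment Hall→C2→StairA→StairC→Exit: bottleneck 2, flow now 2.
Augment Hall→C2→StairA→StairB→Exit: bottleneck 6, flow now 8.
Augment Hall→C2→StairA→C4→Exit: bottleneck 1, flow now 9.
Augment Hall→C1→StairA→C4→Exit: bottleneck 5, flow now 14.
No augmenting path remains; maximum flow = 14.
By max-flow min-cut, the minimum cut capacity equals the max flow.
In the residual graph, reachable from Hall: {Hall, C2}.
Min-cut edges: Hall→C1 (5), C2→StairA (9); capacity 5 + 9 = 14.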